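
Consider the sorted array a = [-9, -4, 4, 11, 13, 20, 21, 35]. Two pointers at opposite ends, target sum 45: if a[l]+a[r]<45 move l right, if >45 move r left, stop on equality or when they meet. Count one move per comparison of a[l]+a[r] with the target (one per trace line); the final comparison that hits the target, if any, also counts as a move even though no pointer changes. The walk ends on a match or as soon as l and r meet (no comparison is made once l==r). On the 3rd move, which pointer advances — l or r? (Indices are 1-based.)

l

[1,8] -9+35=26 <45 → l++
[2,8] -4+35=31 <45 → l++
[3,8] 4+35=39 <45 → l++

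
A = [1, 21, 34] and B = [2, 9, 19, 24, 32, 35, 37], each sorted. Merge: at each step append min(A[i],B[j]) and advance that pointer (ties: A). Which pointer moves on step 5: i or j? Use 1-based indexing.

[i=1,j=1] A[i]=1<=B[j]=2 take 1 → i++
[i=2,j=1] A[i]=21>B[j]=2 take 2 → j++
[i=2,j=2] A[i]=21>B[j]=9 take 9 → j++
[i=2,j=3] A[i]=21>B[j]=19 take 19 → j++
[i=2,j=4] A[i]=21<=B[j]=24 take 21 → i++

i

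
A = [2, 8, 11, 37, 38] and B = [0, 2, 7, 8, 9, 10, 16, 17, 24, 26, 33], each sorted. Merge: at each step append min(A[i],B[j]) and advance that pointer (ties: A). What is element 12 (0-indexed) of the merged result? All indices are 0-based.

merged[12] = 26

[i=0,j=0] A[i]=2>B[j]=0 take 0 → j++
[i=0,j=1] A[i]=2<=B[j]=2 take 2 → i++
[i=1,j=1] A[i]=8>B[j]=2 take 2 → j++
[i=1,j=2] A[i]=8>B[j]=7 take 7 → j++
[i=1,j=3] A[i]=8<=B[j]=8 take 8 → i++
[i=2,j=3] A[i]=11>B[j]=8 take 8 → j++
[i=2,j=4] A[i]=11>B[j]=9 take 9 → j++
[i=2,j=5] A[i]=11>B[j]=10 take 10 → j++
[i=2,j=6] A[i]=11<=B[j]=16 take 11 → i++
[i=3,j=6] A[i]=37>B[j]=16 take 16 → j++
[i=3,j=7] A[i]=37>B[j]=17 take 17 → j++
[i=3,j=8] A[i]=37>B[j]=24 take 24 → j++
[i=3,j=9] A[i]=37>B[j]=26 take 26 → j++
[i=3,j=10] A[i]=37>B[j]=33 take 33 → j++
[i=3,j=11] B done, take A[i]=37 → i++
[i=4,j=11] B done, take A[i]=38 → i++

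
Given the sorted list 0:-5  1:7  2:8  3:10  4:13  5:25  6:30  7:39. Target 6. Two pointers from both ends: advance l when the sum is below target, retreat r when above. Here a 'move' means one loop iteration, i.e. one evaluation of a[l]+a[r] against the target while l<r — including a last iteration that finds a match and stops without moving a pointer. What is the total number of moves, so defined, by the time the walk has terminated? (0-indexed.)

l=0 r=7: -5+39=34 >6, r--
l=0 r=6: -5+30=25 >6, r--
l=0 r=5: -5+25=20 >6, r--
l=0 r=4: -5+13=8 >6, r--
l=0 r=3: -5+10=5 <6, l++
l=1 r=3: 7+10=17 >6, r--
l=1 r=2: 7+8=15 >6, r--

7 moves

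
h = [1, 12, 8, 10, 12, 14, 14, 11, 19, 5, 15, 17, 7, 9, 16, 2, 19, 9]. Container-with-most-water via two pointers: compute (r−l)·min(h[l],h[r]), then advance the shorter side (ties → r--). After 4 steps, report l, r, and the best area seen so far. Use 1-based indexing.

l=1 r=18: min(1,9)*17=17 best=17 *, l++
l=2 r=18: min(12,9)*16=144 best=144 *, r--
l=2 r=17: min(12,19)*15=180 best=180 *, l++
l=3 r=17: min(8,19)*14=112 best=180, l++

l=4, r=17, best area=180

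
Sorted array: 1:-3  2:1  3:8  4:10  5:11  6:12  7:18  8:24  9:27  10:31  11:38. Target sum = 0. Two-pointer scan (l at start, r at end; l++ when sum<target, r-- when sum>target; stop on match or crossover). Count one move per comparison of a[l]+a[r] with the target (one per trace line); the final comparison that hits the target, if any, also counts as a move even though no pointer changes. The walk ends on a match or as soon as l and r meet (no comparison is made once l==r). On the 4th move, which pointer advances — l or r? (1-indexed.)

l=1 r=11: -3+38=35 >0, r--
l=1 r=10: -3+31=28 >0, r--
l=1 r=9: -3+27=24 >0, r--
l=1 r=8: -3+24=21 >0, r--

r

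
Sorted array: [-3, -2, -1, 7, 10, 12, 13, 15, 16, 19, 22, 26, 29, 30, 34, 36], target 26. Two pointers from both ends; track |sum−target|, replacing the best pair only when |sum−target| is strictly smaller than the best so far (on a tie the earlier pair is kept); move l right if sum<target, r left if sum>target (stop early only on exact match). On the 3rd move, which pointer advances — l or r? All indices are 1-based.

r

[1,16] -3+36=33 d=7 * → r--
[1,15] -3+34=31 d=5 * → r--
[1,14] -3+30=27 d=1 * → r--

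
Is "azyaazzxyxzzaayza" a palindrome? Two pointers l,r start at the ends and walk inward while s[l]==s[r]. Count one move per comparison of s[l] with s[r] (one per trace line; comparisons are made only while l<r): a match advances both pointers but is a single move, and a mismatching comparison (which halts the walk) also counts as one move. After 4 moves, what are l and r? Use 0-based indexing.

[0,16] 'a'=='a' → l++,r--
[1,15] 'z'=='z' → l++,r--
[2,14] 'y'=='y' → l++,r--
[3,13] 'a'=='a' → l++,r--

l=4, r=12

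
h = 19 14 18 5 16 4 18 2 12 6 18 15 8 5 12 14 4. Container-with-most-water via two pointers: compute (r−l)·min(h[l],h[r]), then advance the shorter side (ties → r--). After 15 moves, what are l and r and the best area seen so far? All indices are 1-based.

l=1 r=17: min(19,4)*16=64 best=64 *, r--
l=1 r=16: min(19,14)*15=210 best=210 *, r--
l=1 r=15: min(19,12)*14=168 best=210, r--
l=1 r=14: min(19,5)*13=65 best=210, r--
l=1 r=13: min(19,8)*12=96 best=210, r--
l=1 r=12: min(19,15)*11=165 best=210, r--
l=1 r=11: min(19,18)*10=180 best=210, r--
l=1 r=10: min(19,6)*9=54 best=210, r--
l=1 r=9: min(19,12)*8=96 best=210, r--
l=1 r=8: min(19,2)*7=14 best=210, r--
l=1 r=7: min(19,18)*6=108 best=210, r--
l=1 r=6: min(19,4)*5=20 best=210, r--
l=1 r=5: min(19,16)*4=64 best=210, r--
l=1 r=4: min(19,5)*3=15 best=210, r--
l=1 r=3: min(19,18)*2=36 best=210, r--

l=1, r=2, best area=210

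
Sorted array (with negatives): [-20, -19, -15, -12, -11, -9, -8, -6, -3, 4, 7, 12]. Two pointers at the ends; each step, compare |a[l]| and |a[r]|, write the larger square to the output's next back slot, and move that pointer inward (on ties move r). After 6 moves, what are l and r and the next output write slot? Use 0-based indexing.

l=0 r=11: |-20|>|12| out[11]=400, l++
l=1 r=11: |-19|>|12| out[10]=361, l++
l=2 r=11: |-15|>|12| out[9]=225, l++
l=3 r=11: |-12|<=|12| out[8]=144, r--
l=3 r=10: |-12|>|7| out[7]=144, l++
l=4 r=10: |-11|>|7| out[6]=121, l++

l=5, r=10, next write slot=5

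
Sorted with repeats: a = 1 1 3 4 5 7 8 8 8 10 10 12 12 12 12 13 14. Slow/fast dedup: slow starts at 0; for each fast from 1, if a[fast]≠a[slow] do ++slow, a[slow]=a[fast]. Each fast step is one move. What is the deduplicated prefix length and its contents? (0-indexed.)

slow=0 fast=1: a[fast]=1=a[slow] dup, fast++
slow=0 fast=2: a[fast]=3≠a[slow]=1 write a[1]=3, slow++,fast++
slow=1 fast=3: a[fast]=4≠a[slow]=3 write a[2]=4, slow++,fast++
slow=2 fast=4: a[fast]=5≠a[slow]=4 write a[3]=5, slow++,fast++
slow=3 fast=5: a[fast]=7≠a[slow]=5 write a[4]=7, slow++,fast++
slow=4 fast=6: a[fast]=8≠a[slow]=7 write a[5]=8, slow++,fast++
slow=5 fast=7: a[fast]=8=a[slow] dup, fast++
slow=5 fast=8: a[fast]=8=a[slow] dup, fast++
slow=5 fast=9: a[fast]=10≠a[slow]=8 write a[6]=10, slow++,fast++
slow=6 fast=10: a[fast]=10=a[slow] dup, fast++
slow=6 fast=11: a[fast]=12≠a[slow]=10 write a[7]=12, slow++,fast++
slow=7 fast=12: a[fast]=12=a[slow] dup, fast++
slow=7 fast=13: a[fast]=12=a[slow] dup, fast++
slow=7 fast=14: a[fast]=12=a[slow] dup, fast++
slow=7 fast=15: a[fast]=13≠a[slow]=12 write a[8]=13, slow++,fast++
slow=8 fast=16: a[fast]=14≠a[slow]=13 write a[9]=14, slow++,fast++

length 10; prefix = [1, 3, 4, 5, 7, 8, 10, 12, 13, 14]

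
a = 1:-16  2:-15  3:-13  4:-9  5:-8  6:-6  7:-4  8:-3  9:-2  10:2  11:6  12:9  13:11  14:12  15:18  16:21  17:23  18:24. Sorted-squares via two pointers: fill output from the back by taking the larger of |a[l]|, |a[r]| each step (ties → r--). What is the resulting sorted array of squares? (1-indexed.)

[1,18] |-16|<=|24| out[18]=576 → r--
[1,17] |-16|<=|23| out[17]=529 → r--
[1,16] |-16|<=|21| out[16]=441 → r--
[1,15] |-16|<=|18| out[15]=324 → r--
[1,14] |-16|>|12| out[14]=256 → l++
[2,14] |-15|>|12| out[13]=225 → l++
[3,14] |-13|>|12| out[12]=169 → l++
[4,14] |-9|<=|12| out[11]=144 → r--
[4,13] |-9|<=|11| out[10]=121 → r--
[4,12] |-9|<=|9| out[9]=81 → r--
[4,11] |-9|>|6| out[8]=81 → l++
[5,11] |-8|>|6| out[7]=64 → l++
[6,11] |-6|<=|6| out[6]=36 → r--
[6,10] |-6|>|2| out[5]=36 → l++
[7,10] |-4|>|2| out[4]=16 → l++
[8,10] |-3|>|2| out[3]=9 → l++
[9,10] |-2|<=|2| out[2]=4 → r--
[9,9] |-2|<=|-2| out[1]=4 → r--

[4, 4, 9, 16, 36, 36, 64, 81, 81, 121, 144, 169, 225, 256, 324, 441, 529, 576]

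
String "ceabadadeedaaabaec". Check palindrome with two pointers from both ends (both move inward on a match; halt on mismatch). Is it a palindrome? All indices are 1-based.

[1,18] 'c'=='c' → l++,r--
[2,17] 'e'=='e' → l++,r--
[3,16] 'a'=='a' → l++,r--
[4,15] 'b'=='b' → l++,r--
[5,14] 'a'=='a' → l++,r--
[6,13] 'd'!='a' → stop

not a palindrome (mismatch at 6,13)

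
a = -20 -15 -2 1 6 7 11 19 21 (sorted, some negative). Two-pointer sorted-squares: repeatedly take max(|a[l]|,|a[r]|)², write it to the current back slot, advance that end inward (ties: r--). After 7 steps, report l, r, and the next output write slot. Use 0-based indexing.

l=0 r=8: |-20|<=|21| out[8]=441, r--
l=0 r=7: |-20|>|19| out[7]=400, l++
l=1 r=7: |-15|<=|19| out[6]=361, r--
l=1 r=6: |-15|>|11| out[5]=225, l++
l=2 r=6: |-2|<=|11| out[4]=121, r--
l=2 r=5: |-2|<=|7| out[3]=49, r--
l=2 r=4: |-2|<=|6| out[2]=36, r--

l=2, r=3, next write slot=1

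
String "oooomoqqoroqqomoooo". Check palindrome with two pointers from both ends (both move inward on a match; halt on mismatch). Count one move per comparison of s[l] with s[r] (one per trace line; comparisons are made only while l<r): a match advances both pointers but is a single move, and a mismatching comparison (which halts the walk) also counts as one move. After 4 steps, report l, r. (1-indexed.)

[1,19] 'o'=='o' → l++,r--
[2,18] 'o'=='o' → l++,r--
[3,17] 'o'=='o' → l++,r--
[4,16] 'o'=='o' → l++,r--

l=5, r=15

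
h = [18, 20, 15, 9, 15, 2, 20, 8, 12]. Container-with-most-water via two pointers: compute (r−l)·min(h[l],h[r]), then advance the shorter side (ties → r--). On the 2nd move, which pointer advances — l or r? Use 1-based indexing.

[1,9] min(18,12)*8=96 best=96 * → r--
[1,8] min(18,8)*7=56 best=96 → r--

r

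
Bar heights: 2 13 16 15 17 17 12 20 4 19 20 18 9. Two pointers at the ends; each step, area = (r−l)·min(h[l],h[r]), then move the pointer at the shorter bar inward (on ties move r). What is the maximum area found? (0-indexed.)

[0,12] min(2,9)*12=24 best=24 * → l++
[1,12] min(13,9)*11=99 best=99 * → r--
[1,11] min(13,18)*10=130 best=130 * → l++
[2,11] min(16,18)*9=144 best=144 * → l++
[3,11] min(15,18)*8=120 best=144 → l++
[4,11] min(17,18)*7=119 best=144 → l++
[5,11] min(17,18)*6=102 best=144 → l++
[6,11] min(12,18)*5=60 best=144 → l++
[7,11] min(20,18)*4=72 best=144 → r--
[7,10] min(20,20)*3=60 best=144 → r--
[7,9] min(20,19)*2=38 best=144 → r--
[7,8] min(20,4)*1=4 best=144 → r--

max area = 144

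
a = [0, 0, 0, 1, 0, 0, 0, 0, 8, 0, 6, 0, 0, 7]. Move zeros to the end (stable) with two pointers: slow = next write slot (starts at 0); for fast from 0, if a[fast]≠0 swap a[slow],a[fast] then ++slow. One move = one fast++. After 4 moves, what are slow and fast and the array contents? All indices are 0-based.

slow=1, fast=4, a=[1, 0, 0, 0, 0, 0, 0, 0, 8, 0, 6, 0, 0, 7]

(s=0,f=0) a[fast]=0 → fast++
(s=0,f=1) a[fast]=0 → fast++
(s=0,f=2) a[fast]=0 → fast++
(s=0,f=3) a[fast]=1≠0 swap→a[0]=1 → slow++,fast++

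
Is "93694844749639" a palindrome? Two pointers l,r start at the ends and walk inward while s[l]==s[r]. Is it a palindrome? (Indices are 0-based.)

[0,13] '9'=='9' → l++,r--
[1,12] '3'=='3' → l++,r--
[2,11] '6'=='6' → l++,r--
[3,10] '9'=='9' → l++,r--
[4,9] '4'=='4' → l++,r--
[5,8] '8'!='7' → stop

not a palindrome (mismatch at 5,8)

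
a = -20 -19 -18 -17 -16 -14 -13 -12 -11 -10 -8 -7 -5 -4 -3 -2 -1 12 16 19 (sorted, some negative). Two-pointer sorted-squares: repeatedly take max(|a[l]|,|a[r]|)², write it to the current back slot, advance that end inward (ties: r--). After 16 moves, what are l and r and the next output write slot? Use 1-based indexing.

l=1 r=20: |-20|>|19| out[20]=400, l++
l=2 r=20: |-19|<=|19| out[19]=361, r--
l=2 r=19: |-19|>|16| out[18]=361, l++
l=3 r=19: |-18|>|16| out[17]=324, l++
l=4 r=19: |-17|>|16| out[16]=289, l++
l=5 r=19: |-16|<=|16| out[15]=256, r--
l=5 r=18: |-16|>|12| out[14]=256, l++
l=6 r=18: |-14|>|12| out[13]=196, l++
l=7 r=18: |-13|>|12| out[12]=169, l++
l=8 r=18: |-12|<=|12| out[11]=144, r--
l=8 r=17: |-12|>|-1| out[10]=144, l++
l=9 r=17: |-11|>|-1| out[9]=121, l++
l=10 r=17: |-10|>|-1| out[8]=100, l++
l=11 r=17: |-8|>|-1| out[7]=64, l++
l=12 r=17: |-7|>|-1| out[6]=49, l++
l=13 r=17: |-5|>|-1| out[5]=25, l++

l=14, r=17, next write slot=4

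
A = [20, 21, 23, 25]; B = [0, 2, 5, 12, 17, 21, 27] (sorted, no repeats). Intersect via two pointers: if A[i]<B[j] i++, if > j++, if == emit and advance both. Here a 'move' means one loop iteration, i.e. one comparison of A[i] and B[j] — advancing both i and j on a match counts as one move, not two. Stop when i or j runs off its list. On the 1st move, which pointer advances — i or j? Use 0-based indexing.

j

[i=0,j=0] 20>0 → j++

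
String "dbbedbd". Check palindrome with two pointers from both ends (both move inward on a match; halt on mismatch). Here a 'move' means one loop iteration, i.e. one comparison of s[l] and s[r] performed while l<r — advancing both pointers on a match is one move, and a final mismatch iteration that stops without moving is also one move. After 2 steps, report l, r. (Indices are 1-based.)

l=3, r=5

l=1 r=7: 'd'=='d', l++,r--
l=2 r=6: 'b'=='b', l++,r--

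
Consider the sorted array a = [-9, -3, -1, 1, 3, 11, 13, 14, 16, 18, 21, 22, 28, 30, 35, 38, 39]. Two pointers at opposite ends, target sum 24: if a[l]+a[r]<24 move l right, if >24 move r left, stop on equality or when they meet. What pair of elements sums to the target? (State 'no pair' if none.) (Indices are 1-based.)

(3, 21)

l=1 r=17: -9+39=30 >24, r--
l=1 r=16: -9+38=29 >24, r--
l=1 r=15: -9+35=26 >24, r--
l=1 r=14: -9+30=21 <24, l++
l=2 r=14: -3+30=27 >24, r--
l=2 r=13: -3+28=25 >24, r--
l=2 r=12: -3+22=19 <24, l++
l=3 r=12: -1+22=21 <24, l++
l=4 r=12: 1+22=23 <24, l++
l=5 r=12: 3+22=25 >24, r--
l=5 r=11: 3+21=24, found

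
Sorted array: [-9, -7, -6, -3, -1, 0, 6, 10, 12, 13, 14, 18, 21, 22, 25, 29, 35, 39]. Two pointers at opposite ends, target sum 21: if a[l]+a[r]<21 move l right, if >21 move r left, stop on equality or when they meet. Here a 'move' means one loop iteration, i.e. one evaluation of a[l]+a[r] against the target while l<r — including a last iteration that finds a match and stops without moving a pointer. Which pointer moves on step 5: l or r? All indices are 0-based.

l

l=0 r=17: -9+39=30 >21, r--
l=0 r=16: -9+35=26 >21, r--
l=0 r=15: -9+29=20 <21, l++
l=1 r=15: -7+29=22 >21, r--
l=1 r=14: -7+25=18 <21, l++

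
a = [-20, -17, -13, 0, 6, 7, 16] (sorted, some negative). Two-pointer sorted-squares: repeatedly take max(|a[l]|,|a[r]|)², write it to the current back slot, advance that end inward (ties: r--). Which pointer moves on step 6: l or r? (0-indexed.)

r

[0,6] |-20|>|16| out[6]=400 → l++
[1,6] |-17|>|16| out[5]=289 → l++
[2,6] |-13|<=|16| out[4]=256 → r--
[2,5] |-13|>|7| out[3]=169 → l++
[3,5] |0|<=|7| out[2]=49 → r--
[3,4] |0|<=|6| out[1]=36 → r--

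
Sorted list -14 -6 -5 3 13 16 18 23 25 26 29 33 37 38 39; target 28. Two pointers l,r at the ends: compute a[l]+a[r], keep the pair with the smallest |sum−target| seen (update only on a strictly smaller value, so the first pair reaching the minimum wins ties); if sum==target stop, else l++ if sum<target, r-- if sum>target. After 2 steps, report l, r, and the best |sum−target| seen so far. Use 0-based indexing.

[0,14] -14+39=25 d=3 * → l++
[1,14] -6+39=33 d=5 → r--

l=1, r=13, best |Δ|=3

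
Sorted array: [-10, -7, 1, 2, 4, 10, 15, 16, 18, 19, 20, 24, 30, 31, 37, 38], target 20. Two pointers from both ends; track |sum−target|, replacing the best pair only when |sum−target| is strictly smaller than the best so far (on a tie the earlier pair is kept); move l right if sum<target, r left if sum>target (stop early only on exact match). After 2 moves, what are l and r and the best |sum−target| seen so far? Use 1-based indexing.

l=1, r=14, best |Δ|=7

[1,16] -10+38=28 d=8 * → r--
[1,15] -10+37=27 d=7 * → r--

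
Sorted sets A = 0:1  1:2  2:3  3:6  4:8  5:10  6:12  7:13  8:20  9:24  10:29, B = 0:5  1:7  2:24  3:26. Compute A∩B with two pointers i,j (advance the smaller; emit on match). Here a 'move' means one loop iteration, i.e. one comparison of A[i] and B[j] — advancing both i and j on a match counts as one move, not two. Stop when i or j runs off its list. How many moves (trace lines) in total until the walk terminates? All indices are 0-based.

[i=0,j=0] 1<5 → i++
[i=1,j=0] 2<5 → i++
[i=2,j=0] 3<5 → i++
[i=3,j=0] 6>5 → j++
[i=3,j=1] 6<7 → i++
[i=4,j=1] 8>7 → j++
[i=4,j=2] 8<24 → i++
[i=5,j=2] 10<24 → i++
[i=6,j=2] 12<24 → i++
[i=7,j=2] 13<24 → i++
[i=8,j=2] 20<24 → i++
[i=9,j=2] 24==24 emit → i++,j++
[i=10,j=3] 29>26 → j++

13 moves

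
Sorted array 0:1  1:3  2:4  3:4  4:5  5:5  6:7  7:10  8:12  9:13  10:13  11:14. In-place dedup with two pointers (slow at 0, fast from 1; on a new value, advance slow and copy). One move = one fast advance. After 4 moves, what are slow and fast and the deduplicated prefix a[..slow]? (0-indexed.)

slow=3, fast=5, prefix=[1, 3, 4, 5]

slow=0 fast=1: a[fast]=3≠a[slow]=1 write a[1]=3, slow++,fast++
slow=1 fast=2: a[fast]=4≠a[slow]=3 write a[2]=4, slow++,fast++
slow=2 fast=3: a[fast]=4=a[slow] dup, fast++
slow=2 fast=4: a[fast]=5≠a[slow]=4 write a[3]=5, slow++,fast++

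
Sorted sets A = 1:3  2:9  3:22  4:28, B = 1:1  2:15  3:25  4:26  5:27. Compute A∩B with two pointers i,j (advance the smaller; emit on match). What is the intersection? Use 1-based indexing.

intersection = []

i=1 j=1: 3>1, j++
i=1 j=2: 3<15, i++
i=2 j=2: 9<15, i++
i=3 j=2: 22>15, j++
i=3 j=3: 22<25, i++
i=4 j=3: 28>25, j++
i=4 j=4: 28>26, j++
i=4 j=5: 28>27, j++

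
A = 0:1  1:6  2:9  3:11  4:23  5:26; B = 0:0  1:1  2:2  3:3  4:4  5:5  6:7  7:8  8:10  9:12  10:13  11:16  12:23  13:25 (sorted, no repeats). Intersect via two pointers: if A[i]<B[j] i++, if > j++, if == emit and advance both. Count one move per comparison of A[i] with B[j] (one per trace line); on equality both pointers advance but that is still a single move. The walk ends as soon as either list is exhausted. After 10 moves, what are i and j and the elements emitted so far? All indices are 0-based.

i=3, j=8, emitted=[1]

i=0 j=0: 1>0, j++
i=0 j=1: 1==1 emit, i++,j++
i=1 j=2: 6>2, j++
i=1 j=3: 6>3, j++
i=1 j=4: 6>4, j++
i=1 j=5: 6>5, j++
i=1 j=6: 6<7, i++
i=2 j=6: 9>7, j++
i=2 j=7: 9>8, j++
i=2 j=8: 9<10, i++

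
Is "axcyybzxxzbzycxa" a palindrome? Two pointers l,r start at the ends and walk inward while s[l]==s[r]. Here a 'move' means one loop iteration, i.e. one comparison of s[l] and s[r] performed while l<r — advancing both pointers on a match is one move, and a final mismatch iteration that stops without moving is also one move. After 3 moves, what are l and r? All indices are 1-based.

l=1 r=16: 'a'=='a', l++,r--
l=2 r=15: 'x'=='x', l++,r--
l=3 r=14: 'c'=='c', l++,r--

l=4, r=13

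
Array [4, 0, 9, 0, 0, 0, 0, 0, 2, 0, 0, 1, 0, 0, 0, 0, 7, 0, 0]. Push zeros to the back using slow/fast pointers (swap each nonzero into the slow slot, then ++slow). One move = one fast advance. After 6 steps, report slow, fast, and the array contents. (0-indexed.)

(s=0,f=0) a[fast]=4≠0 swap→a[0]=4 → slow++,fast++
(s=1,f=1) a[fast]=0 → fast++
(s=1,f=2) a[fast]=9≠0 swap→a[1]=9 → slow++,fast++
(s=2,f=3) a[fast]=0 → fast++
(s=2,f=4) a[fast]=0 → fast++
(s=2,f=5) a[fast]=0 → fast++

slow=2, fast=6, a=[4, 9, 0, 0, 0, 0, 0, 0, 2, 0, 0, 1, 0, 0, 0, 0, 7, 0, 0]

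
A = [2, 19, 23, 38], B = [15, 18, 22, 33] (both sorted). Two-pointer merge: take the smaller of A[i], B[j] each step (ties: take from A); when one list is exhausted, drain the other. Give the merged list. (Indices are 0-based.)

[i=0,j=0] A[i]=2<=B[j]=15 take 2 → i++
[i=1,j=0] A[i]=19>B[j]=15 take 15 → j++
[i=1,j=1] A[i]=19>B[j]=18 take 18 → j++
[i=1,j=2] A[i]=19<=B[j]=22 take 19 → i++
[i=2,j=2] A[i]=23>B[j]=22 take 22 → j++
[i=2,j=3] A[i]=23<=B[j]=33 take 23 → i++
[i=3,j=3] A[i]=38>B[j]=33 take 33 → j++
[i=3,j=4] B done, take A[i]=38 → i++

[2, 15, 18, 19, 22, 23, 33, 38]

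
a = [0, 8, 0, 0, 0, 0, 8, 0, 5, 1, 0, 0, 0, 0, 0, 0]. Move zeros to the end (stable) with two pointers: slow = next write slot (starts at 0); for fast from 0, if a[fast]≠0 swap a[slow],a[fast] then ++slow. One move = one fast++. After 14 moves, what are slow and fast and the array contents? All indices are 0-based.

slow=4, fast=14, a=[8, 8, 5, 1, 0, 0, 0, 0, 0, 0, 0, 0, 0, 0, 0, 0]

slow=0 fast=0: a[fast]=0, fast++
slow=0 fast=1: a[fast]=8≠0 swap→a[0]=8, slow++,fast++
slow=1 fast=2: a[fast]=0, fast++
slow=1 fast=3: a[fast]=0, fast++
slow=1 fast=4: a[fast]=0, fast++
slow=1 fast=5: a[fast]=0, fast++
slow=1 fast=6: a[fast]=8≠0 swap→a[1]=8, slow++,fast++
slow=2 fast=7: a[fast]=0, fast++
slow=2 fast=8: a[fast]=5≠0 swap→a[2]=5, slow++,fast++
slow=3 fast=9: a[fast]=1≠0 swap→a[3]=1, slow++,fast++
slow=4 fast=10: a[fast]=0, fast++
slow=4 fast=11: a[fast]=0, fast++
slow=4 fast=12: a[fast]=0, fast++
slow=4 fast=13: a[fast]=0, fast++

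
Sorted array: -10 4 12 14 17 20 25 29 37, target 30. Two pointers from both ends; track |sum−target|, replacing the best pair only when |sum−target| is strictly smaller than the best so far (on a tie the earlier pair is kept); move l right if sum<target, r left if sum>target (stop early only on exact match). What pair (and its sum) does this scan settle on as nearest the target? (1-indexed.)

pair (4, 25) with sum 29 (|Δ|=1)

[1,9] -10+37=27 d=3 * → l++
[2,9] 4+37=41 d=11 → r--
[2,8] 4+29=33 d=3 → r--
[2,7] 4+25=29 d=1 * → l++
[3,7] 12+25=37 d=7 → r--
[3,6] 12+20=32 d=2 → r--
[3,5] 12+17=29 d=1 → l++
[4,5] 14+17=31 d=1 → r--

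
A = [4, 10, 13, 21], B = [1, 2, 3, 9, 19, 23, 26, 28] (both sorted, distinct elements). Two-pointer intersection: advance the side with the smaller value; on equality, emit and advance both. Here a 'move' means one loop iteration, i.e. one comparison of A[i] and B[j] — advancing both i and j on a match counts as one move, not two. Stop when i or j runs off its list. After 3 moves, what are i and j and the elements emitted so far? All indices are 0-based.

i=0, j=3, emitted=[]

[i=0,j=0] 4>1 → j++
[i=0,j=1] 4>2 → j++
[i=0,j=2] 4>3 → j++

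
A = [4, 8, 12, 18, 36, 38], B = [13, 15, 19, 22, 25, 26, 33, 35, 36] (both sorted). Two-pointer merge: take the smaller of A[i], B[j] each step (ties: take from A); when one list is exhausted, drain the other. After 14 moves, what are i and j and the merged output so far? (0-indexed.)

i=5, j=9, merged so far=[4, 8, 12, 13, 15, 18, 19, 22, 25, 26, 33, 35, 36, 36]

i=0 j=0: A[i]=4<=B[j]=13 take 4, i++
i=1 j=0: A[i]=8<=B[j]=13 take 8, i++
i=2 j=0: A[i]=12<=B[j]=13 take 12, i++
i=3 j=0: A[i]=18>B[j]=13 take 13, j++
i=3 j=1: A[i]=18>B[j]=15 take 15, j++
i=3 j=2: A[i]=18<=B[j]=19 take 18, i++
i=4 j=2: A[i]=36>B[j]=19 take 19, j++
i=4 j=3: A[i]=36>B[j]=22 take 22, j++
i=4 j=4: A[i]=36>B[j]=25 take 25, j++
i=4 j=5: A[i]=36>B[j]=26 take 26, j++
i=4 j=6: A[i]=36>B[j]=33 take 33, j++
i=4 j=7: A[i]=36>B[j]=35 take 35, j++
i=4 j=8: A[i]=36<=B[j]=36 take 36, i++
i=5 j=8: A[i]=38>B[j]=36 take 36, j++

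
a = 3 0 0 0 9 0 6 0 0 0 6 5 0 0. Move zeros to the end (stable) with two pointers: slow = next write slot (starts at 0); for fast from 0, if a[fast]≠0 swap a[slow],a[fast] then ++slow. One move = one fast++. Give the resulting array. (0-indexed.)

(s=0,f=0) a[fast]=3≠0 swap→a[0]=3 → slow++,fast++
(s=1,f=1) a[fast]=0 → fast++
(s=1,f=2) a[fast]=0 → fast++
(s=1,f=3) a[fast]=0 → fast++
(s=1,f=4) a[fast]=9≠0 swap→a[1]=9 → slow++,fast++
(s=2,f=5) a[fast]=0 → fast++
(s=2,f=6) a[fast]=6≠0 swap→a[2]=6 → slow++,fast++
(s=3,f=7) a[fast]=0 → fast++
(s=3,f=8) a[fast]=0 → fast++
(s=3,f=9) a[fast]=0 → fast++
(s=3,f=10) a[fast]=6≠0 swap→a[3]=6 → slow++,fast++
(s=4,f=11) a[fast]=5≠0 swap→a[4]=5 → slow++,fast++
(s=5,f=12) a[fast]=0 → fast++
(s=5,f=13) a[fast]=0 → fast++

[3, 9, 6, 6, 5, 0, 0, 0, 0, 0, 0, 0, 0, 0]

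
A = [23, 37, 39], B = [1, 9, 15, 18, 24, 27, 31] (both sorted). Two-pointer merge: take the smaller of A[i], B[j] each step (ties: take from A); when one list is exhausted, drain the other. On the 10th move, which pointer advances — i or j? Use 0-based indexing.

i

i=0 j=0: A[i]=23>B[j]=1 take 1, j++
i=0 j=1: A[i]=23>B[j]=9 take 9, j++
i=0 j=2: A[i]=23>B[j]=15 take 15, j++
i=0 j=3: A[i]=23>B[j]=18 take 18, j++
i=0 j=4: A[i]=23<=B[j]=24 take 23, i++
i=1 j=4: A[i]=37>B[j]=24 take 24, j++
i=1 j=5: A[i]=37>B[j]=27 take 27, j++
i=1 j=6: A[i]=37>B[j]=31 take 31, j++
i=1 j=7: B done, take A[i]=37, i++
i=2 j=7: B done, take A[i]=39, i++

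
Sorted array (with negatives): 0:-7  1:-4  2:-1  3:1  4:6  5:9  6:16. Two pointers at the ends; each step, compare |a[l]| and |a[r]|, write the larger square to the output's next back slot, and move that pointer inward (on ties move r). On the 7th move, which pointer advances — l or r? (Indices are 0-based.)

[0,6] |-7|<=|16| out[6]=256 → r--
[0,5] |-7|<=|9| out[5]=81 → r--
[0,4] |-7|>|6| out[4]=49 → l++
[1,4] |-4|<=|6| out[3]=36 → r--
[1,3] |-4|>|1| out[2]=16 → l++
[2,3] |-1|<=|1| out[1]=1 → r--
[2,2] |-1|<=|-1| out[0]=1 → r--

r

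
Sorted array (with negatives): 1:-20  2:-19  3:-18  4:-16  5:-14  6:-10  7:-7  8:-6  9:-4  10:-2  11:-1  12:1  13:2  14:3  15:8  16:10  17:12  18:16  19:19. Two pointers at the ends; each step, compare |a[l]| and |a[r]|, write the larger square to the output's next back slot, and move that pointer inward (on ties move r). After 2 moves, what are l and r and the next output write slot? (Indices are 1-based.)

l=1 r=19: |-20|>|19| out[19]=400, l++
l=2 r=19: |-19|<=|19| out[18]=361, r--

l=2, r=18, next write slot=17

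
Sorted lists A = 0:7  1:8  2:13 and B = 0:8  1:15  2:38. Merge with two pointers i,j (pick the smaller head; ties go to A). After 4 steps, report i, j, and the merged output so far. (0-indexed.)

i=3, j=1, merged so far=[7, 8, 8, 13]

i=0 j=0: A[i]=7<=B[j]=8 take 7, i++
i=1 j=0: A[i]=8<=B[j]=8 take 8, i++
i=2 j=0: A[i]=13>B[j]=8 take 8, j++
i=2 j=1: A[i]=13<=B[j]=15 take 13, i++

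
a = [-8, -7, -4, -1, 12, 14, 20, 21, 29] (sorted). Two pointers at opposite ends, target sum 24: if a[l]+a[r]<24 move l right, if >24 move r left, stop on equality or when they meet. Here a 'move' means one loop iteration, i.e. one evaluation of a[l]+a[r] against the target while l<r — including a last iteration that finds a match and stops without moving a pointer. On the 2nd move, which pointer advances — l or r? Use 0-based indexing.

l=0 r=8: -8+29=21 <24, l++
l=1 r=8: -7+29=22 <24, l++

l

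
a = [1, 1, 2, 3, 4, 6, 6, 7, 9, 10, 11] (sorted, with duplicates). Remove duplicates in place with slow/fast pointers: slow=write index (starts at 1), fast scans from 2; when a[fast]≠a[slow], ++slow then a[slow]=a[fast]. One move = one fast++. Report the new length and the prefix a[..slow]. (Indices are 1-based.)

(s=1,f=2) a[fast]=1=a[slow] dup → fast++
(s=1,f=3) a[fast]=2≠a[slow]=1 write a[2]=2 → slow++,fast++
(s=2,f=4) a[fast]=3≠a[slow]=2 write a[3]=3 → slow++,fast++
(s=3,f=5) a[fast]=4≠a[slow]=3 write a[4]=4 → slow++,fast++
(s=4,f=6) a[fast]=6≠a[slow]=4 write a[5]=6 → slow++,fast++
(s=5,f=7) a[fast]=6=a[slow] dup → fast++
(s=5,f=8) a[fast]=7≠a[slow]=6 write a[6]=7 → slow++,fast++
(s=6,f=9) a[fast]=9≠a[slow]=7 write a[7]=9 → slow++,fast++
(s=7,f=10) a[fast]=10≠a[slow]=9 write a[8]=10 → slow++,fast++
(s=8,f=11) a[fast]=11≠a[slow]=10 write a[9]=11 → slow++,fast++

length 9; prefix = [1, 2, 3, 4, 6, 7, 9, 10, 11]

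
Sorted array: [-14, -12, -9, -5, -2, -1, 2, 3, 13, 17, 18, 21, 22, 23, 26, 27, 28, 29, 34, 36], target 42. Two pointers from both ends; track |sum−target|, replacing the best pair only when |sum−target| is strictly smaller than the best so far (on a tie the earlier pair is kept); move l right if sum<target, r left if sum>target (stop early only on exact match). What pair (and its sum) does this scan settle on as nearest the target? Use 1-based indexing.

l=1 r=20: -14+36=22 d=20 *, l++
l=2 r=20: -12+36=24 d=18 *, l++
l=3 r=20: -9+36=27 d=15 *, l++
l=4 r=20: -5+36=31 d=11 *, l++
l=5 r=20: -2+36=34 d=8 *, l++
l=6 r=20: -1+36=35 d=7 *, l++
l=7 r=20: 2+36=38 d=4 *, l++
l=8 r=20: 3+36=39 d=3 *, l++
l=9 r=20: 13+36=49 d=7, r--
l=9 r=19: 13+34=47 d=5, r--
l=9 r=18: 13+29=42 d=0 *, stop

pair (13, 29) with sum 42 (|Δ|=0)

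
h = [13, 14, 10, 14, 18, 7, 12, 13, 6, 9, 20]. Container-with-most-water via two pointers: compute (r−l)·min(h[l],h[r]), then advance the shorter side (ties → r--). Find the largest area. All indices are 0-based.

max area = 130

l=0 r=10: min(13,20)*10=130 best=130 *, l++
l=1 r=10: min(14,20)*9=126 best=130, l++
l=2 r=10: min(10,20)*8=80 best=130, l++
l=3 r=10: min(14,20)*7=98 best=130, l++
l=4 r=10: min(18,20)*6=108 best=130, l++
l=5 r=10: min(7,20)*5=35 best=130, l++
l=6 r=10: min(12,20)*4=48 best=130, l++
l=7 r=10: min(13,20)*3=39 best=130, l++
l=8 r=10: min(6,20)*2=12 best=130, l++
l=9 r=10: min(9,20)*1=9 best=130, l++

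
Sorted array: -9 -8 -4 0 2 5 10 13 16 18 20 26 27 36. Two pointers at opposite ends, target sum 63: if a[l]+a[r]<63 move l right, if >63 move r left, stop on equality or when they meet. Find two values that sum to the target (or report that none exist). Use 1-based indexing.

(27, 36)

[1,14] -9+36=27 <63 → l++
[2,14] -8+36=28 <63 → l++
[3,14] -4+36=32 <63 → l++
[4,14] 0+36=36 <63 → l++
[5,14] 2+36=38 <63 → l++
[6,14] 5+36=41 <63 → l++
[7,14] 10+36=46 <63 → l++
[8,14] 13+36=49 <63 → l++
[9,14] 16+36=52 <63 → l++
[10,14] 18+36=54 <63 → l++
[11,14] 20+36=56 <63 → l++
[12,14] 26+36=62 <63 → l++
[13,14] 27+36=63 → found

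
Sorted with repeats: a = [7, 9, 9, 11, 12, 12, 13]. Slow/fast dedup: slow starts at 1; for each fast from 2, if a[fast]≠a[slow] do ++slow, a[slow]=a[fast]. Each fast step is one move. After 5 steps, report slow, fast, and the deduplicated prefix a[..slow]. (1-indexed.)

slow=1 fast=2: a[fast]=9≠a[slow]=7 write a[2]=9, slow++,fast++
slow=2 fast=3: a[fast]=9=a[slow] dup, fast++
slow=2 fast=4: a[fast]=11≠a[slow]=9 write a[3]=11, slow++,fast++
slow=3 fast=5: a[fast]=12≠a[slow]=11 write a[4]=12, slow++,fast++
slow=4 fast=6: a[fast]=12=a[slow] dup, fast++

slow=4, fast=7, prefix=[7, 9, 11, 12]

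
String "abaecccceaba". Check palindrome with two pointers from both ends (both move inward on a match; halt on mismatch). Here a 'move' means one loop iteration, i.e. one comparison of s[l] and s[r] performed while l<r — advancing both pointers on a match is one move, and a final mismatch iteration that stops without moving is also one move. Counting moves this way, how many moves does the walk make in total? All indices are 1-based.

6 moves

l=1 r=12: 'a'=='a', l++,r--
l=2 r=11: 'b'=='b', l++,r--
l=3 r=10: 'a'=='a', l++,r--
l=4 r=9: 'e'=='e', l++,r--
l=5 r=8: 'c'=='c', l++,r--
l=6 r=7: 'c'=='c', l++,r--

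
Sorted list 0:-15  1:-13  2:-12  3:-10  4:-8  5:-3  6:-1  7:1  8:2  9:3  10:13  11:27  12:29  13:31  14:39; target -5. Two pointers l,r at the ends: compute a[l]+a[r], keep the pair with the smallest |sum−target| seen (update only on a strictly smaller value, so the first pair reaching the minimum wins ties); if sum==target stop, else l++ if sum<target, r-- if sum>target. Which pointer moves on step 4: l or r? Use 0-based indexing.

[0,14] -15+39=24 d=29 * → r--
[0,13] -15+31=16 d=21 * → r--
[0,12] -15+29=14 d=19 * → r--
[0,11] -15+27=12 d=17 * → r--

r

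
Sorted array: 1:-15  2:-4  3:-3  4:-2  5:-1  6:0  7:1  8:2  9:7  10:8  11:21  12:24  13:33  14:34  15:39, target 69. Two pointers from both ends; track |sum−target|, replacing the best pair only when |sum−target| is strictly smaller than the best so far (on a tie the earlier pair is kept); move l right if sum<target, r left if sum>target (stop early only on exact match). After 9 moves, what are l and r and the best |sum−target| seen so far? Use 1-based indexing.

l=1 r=15: -15+39=24 d=45 *, l++
l=2 r=15: -4+39=35 d=34 *, l++
l=3 r=15: -3+39=36 d=33 *, l++
l=4 r=15: -2+39=37 d=32 *, l++
l=5 r=15: -1+39=38 d=31 *, l++
l=6 r=15: 0+39=39 d=30 *, l++
l=7 r=15: 1+39=40 d=29 *, l++
l=8 r=15: 2+39=41 d=28 *, l++
l=9 r=15: 7+39=46 d=23 *, l++

l=10, r=15, best |Δ|=23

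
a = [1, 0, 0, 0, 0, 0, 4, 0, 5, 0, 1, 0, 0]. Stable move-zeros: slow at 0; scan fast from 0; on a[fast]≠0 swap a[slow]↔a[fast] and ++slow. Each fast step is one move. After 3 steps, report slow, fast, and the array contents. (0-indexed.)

slow=1, fast=3, a=[1, 0, 0, 0, 0, 0, 4, 0, 5, 0, 1, 0, 0]

slow=0 fast=0: a[fast]=1≠0 swap→a[0]=1, slow++,fast++
slow=1 fast=1: a[fast]=0, fast++
slow=1 fast=2: a[fast]=0, fast++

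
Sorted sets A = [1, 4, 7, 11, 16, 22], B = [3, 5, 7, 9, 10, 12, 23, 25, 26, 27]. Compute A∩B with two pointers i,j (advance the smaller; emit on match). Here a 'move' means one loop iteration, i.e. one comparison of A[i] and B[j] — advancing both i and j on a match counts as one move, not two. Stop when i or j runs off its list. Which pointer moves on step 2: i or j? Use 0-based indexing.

i=0 j=0: 1<3, i++
i=1 j=0: 4>3, j++

j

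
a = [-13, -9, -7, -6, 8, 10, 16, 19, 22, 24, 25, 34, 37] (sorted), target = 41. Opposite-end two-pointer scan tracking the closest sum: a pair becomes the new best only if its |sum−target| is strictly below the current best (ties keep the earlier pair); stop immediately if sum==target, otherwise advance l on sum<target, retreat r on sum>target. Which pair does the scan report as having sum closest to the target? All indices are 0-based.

l=0 r=12: -13+37=24 d=17 *, l++
l=1 r=12: -9+37=28 d=13 *, l++
l=2 r=12: -7+37=30 d=11 *, l++
l=3 r=12: -6+37=31 d=10 *, l++
l=4 r=12: 8+37=45 d=4 *, r--
l=4 r=11: 8+34=42 d=1 *, r--
l=4 r=10: 8+25=33 d=8, l++
l=5 r=10: 10+25=35 d=6, l++
l=6 r=10: 16+25=41 d=0 *, stop

pair (16, 25) with sum 41 (|Δ|=0)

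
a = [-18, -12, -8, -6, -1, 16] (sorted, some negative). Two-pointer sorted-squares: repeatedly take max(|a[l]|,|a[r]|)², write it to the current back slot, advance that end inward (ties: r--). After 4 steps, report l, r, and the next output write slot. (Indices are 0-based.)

[0,5] |-18|>|16| out[5]=324 → l++
[1,5] |-12|<=|16| out[4]=256 → r--
[1,4] |-12|>|-1| out[3]=144 → l++
[2,4] |-8|>|-1| out[2]=64 → l++

l=3, r=4, next write slot=1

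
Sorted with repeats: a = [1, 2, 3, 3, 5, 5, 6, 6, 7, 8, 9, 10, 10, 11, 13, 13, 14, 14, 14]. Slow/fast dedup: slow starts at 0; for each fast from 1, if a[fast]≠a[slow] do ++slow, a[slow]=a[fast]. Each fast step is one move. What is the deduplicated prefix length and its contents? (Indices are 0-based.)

length 12; prefix = [1, 2, 3, 5, 6, 7, 8, 9, 10, 11, 13, 14]

(s=0,f=1) a[fast]=2≠a[slow]=1 write a[1]=2 → slow++,fast++
(s=1,f=2) a[fast]=3≠a[slow]=2 write a[2]=3 → slow++,fast++
(s=2,f=3) a[fast]=3=a[slow] dup → fast++
(s=2,f=4) a[fast]=5≠a[slow]=3 write a[3]=5 → slow++,fast++
(s=3,f=5) a[fast]=5=a[slow] dup → fast++
(s=3,f=6) a[fast]=6≠a[slow]=5 write a[4]=6 → slow++,fast++
(s=4,f=7) a[fast]=6=a[slow] dup → fast++
(s=4,f=8) a[fast]=7≠a[slow]=6 write a[5]=7 → slow++,fast++
(s=5,f=9) a[fast]=8≠a[slow]=7 write a[6]=8 → slow++,fast++
(s=6,f=10) a[fast]=9≠a[slow]=8 write a[7]=9 → slow++,fast++
(s=7,f=11) a[fast]=10≠a[slow]=9 write a[8]=10 → slow++,fast++
(s=8,f=12) a[fast]=10=a[slow] dup → fast++
(s=8,f=13) a[fast]=11≠a[slow]=10 write a[9]=11 → slow++,fast++
(s=9,f=14) a[fast]=13≠a[slow]=11 write a[10]=13 → slow++,fast++
(s=10,f=15) a[fast]=13=a[slow] dup → fast++
(s=10,f=16) a[fast]=14≠a[slow]=13 write a[11]=14 → slow++,fast++
(s=11,f=17) a[fast]=14=a[slow] dup → fast++
(s=11,f=18) a[fast]=14=a[slow] dup → fast++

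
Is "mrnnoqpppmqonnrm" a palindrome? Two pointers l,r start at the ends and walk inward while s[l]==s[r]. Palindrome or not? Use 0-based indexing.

not a palindrome (mismatch at 6,9)

l=0 r=15: 'm'=='m', l++,r--
l=1 r=14: 'r'=='r', l++,r--
l=2 r=13: 'n'=='n', l++,r--
l=3 r=12: 'n'=='n', l++,r--
l=4 r=11: 'o'=='o', l++,r--
l=5 r=10: 'q'=='q', l++,r--
l=6 r=9: 'p'!='m', stop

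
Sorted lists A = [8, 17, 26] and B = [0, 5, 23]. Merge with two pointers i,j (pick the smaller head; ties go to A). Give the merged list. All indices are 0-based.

[0, 5, 8, 17, 23, 26]

[i=0,j=0] A[i]=8>B[j]=0 take 0 → j++
[i=0,j=1] A[i]=8>B[j]=5 take 5 → j++
[i=0,j=2] A[i]=8<=B[j]=23 take 8 → i++
[i=1,j=2] A[i]=17<=B[j]=23 take 17 → i++
[i=2,j=2] A[i]=26>B[j]=23 take 23 → j++
[i=2,j=3] B done, take A[i]=26 → i++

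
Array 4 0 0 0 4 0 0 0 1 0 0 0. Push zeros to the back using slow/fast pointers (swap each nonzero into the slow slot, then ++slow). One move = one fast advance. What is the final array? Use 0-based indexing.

[4, 4, 1, 0, 0, 0, 0, 0, 0, 0, 0, 0]

(s=0,f=0) a[fast]=4≠0 swap→a[0]=4 → slow++,fast++
(s=1,f=1) a[fast]=0 → fast++
(s=1,f=2) a[fast]=0 → fast++
(s=1,f=3) a[fast]=0 → fast++
(s=1,f=4) a[fast]=4≠0 swap→a[1]=4 → slow++,fast++
(s=2,f=5) a[fast]=0 → fast++
(s=2,f=6) a[fast]=0 → fast++
(s=2,f=7) a[fast]=0 → fast++
(s=2,f=8) a[fast]=1≠0 swap→a[2]=1 → slow++,fast++
(s=3,f=9) a[fast]=0 → fast++
(s=3,f=10) a[fast]=0 → fast++
(s=3,f=11) a[fast]=0 → fast++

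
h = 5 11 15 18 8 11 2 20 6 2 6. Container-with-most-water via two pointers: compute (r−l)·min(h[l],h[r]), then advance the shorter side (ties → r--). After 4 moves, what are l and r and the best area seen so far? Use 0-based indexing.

l=0 r=10: min(5,6)*10=50 best=50 *, l++
l=1 r=10: min(11,6)*9=54 best=54 *, r--
l=1 r=9: min(11,2)*8=16 best=54, r--
l=1 r=8: min(11,6)*7=42 best=54, r--

l=1, r=7, best area=54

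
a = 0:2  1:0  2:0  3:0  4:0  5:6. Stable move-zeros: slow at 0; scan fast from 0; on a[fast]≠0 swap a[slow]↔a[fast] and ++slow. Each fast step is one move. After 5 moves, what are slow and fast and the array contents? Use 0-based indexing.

slow=0 fast=0: a[fast]=2≠0 swap→a[0]=2, slow++,fast++
slow=1 fast=1: a[fast]=0, fast++
slow=1 fast=2: a[fast]=0, fast++
slow=1 fast=3: a[fast]=0, fast++
slow=1 fast=4: a[fast]=0, fast++

slow=1, fast=5, a=[2, 0, 0, 0, 0, 6]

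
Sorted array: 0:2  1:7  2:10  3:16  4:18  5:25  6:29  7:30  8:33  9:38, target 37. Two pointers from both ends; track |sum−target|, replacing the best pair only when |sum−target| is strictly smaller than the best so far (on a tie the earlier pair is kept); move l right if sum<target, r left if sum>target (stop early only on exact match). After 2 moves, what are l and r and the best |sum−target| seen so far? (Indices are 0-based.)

l=1, r=8, best |Δ|=2

l=0 r=9: 2+38=40 d=3 *, r--
l=0 r=8: 2+33=35 d=2 *, l++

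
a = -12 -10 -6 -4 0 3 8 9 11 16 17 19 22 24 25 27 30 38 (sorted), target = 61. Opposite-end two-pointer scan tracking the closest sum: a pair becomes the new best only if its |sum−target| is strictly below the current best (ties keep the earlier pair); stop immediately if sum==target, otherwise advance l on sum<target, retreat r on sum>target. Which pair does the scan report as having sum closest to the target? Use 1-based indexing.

[1,18] -12+38=26 d=35 * → l++
[2,18] -10+38=28 d=33 * → l++
[3,18] -6+38=32 d=29 * → l++
[4,18] -4+38=34 d=27 * → l++
[5,18] 0+38=38 d=23 * → l++
[6,18] 3+38=41 d=20 * → l++
[7,18] 8+38=46 d=15 * → l++
[8,18] 9+38=47 d=14 * → l++
[9,18] 11+38=49 d=12 * → l++
[10,18] 16+38=54 d=7 * → l++
[11,18] 17+38=55 d=6 * → l++
[12,18] 19+38=57 d=4 * → l++
[13,18] 22+38=60 d=1 * → l++
[14,18] 24+38=62 d=1 → r--
[14,17] 24+30=54 d=7 → l++
[15,17] 25+30=55 d=6 → l++
[16,17] 27+30=57 d=4 → l++

pair (22, 38) with sum 60 (|Δ|=1)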